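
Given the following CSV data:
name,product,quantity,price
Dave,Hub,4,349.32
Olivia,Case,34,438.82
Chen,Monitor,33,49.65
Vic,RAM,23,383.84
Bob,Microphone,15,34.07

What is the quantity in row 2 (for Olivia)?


Row 2: Olivia
Column 'quantity' = 34

ANSWER: 34


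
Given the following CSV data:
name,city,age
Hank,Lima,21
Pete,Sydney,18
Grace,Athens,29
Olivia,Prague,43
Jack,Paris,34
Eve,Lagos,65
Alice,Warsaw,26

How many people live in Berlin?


Scanning city column for 'Berlin':
Total matches: 0

ANSWER: 0


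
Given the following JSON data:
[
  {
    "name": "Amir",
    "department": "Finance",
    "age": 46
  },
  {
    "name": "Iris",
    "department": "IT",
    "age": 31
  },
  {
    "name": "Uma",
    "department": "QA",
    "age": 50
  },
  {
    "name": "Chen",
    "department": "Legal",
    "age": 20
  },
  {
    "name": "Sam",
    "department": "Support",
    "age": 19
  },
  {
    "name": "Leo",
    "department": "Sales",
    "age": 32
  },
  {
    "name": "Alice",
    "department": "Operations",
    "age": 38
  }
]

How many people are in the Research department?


Scanning records for department = Research
  No matches found
Count: 0

ANSWER: 0


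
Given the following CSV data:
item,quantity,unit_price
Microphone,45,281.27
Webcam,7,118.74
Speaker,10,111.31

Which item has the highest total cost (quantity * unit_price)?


Computing row totals:
  Microphone: 12657.15
  Webcam: 831.18
  Speaker: 1113.1
Maximum: Microphone (12657.15)

ANSWER: Microphone


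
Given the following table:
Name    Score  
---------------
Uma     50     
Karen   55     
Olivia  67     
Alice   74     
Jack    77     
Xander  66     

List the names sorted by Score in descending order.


Sorting by Score (descending):
  Jack: 77
  Alice: 74
  Olivia: 67
  Xander: 66
  Karen: 55
  Uma: 50


ANSWER: Jack, Alice, Olivia, Xander, Karen, Uma


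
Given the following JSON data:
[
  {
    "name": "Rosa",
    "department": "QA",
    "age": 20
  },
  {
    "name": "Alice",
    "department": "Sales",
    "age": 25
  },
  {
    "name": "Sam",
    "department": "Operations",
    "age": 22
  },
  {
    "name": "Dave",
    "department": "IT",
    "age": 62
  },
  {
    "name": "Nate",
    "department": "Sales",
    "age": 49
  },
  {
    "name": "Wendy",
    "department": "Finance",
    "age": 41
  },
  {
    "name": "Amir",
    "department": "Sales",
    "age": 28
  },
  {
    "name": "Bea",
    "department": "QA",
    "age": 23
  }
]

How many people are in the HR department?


Scanning records for department = HR
  No matches found
Count: 0

ANSWER: 0


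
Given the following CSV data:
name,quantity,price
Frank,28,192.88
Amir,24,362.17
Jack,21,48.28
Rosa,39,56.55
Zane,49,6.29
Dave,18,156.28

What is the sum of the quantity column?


Values in 'quantity' column:
  Row 1: 28
  Row 2: 24
  Row 3: 21
  Row 4: 39
  Row 5: 49
  Row 6: 18
Sum = 28 + 24 + 21 + 39 + 49 + 18 = 179

ANSWER: 179


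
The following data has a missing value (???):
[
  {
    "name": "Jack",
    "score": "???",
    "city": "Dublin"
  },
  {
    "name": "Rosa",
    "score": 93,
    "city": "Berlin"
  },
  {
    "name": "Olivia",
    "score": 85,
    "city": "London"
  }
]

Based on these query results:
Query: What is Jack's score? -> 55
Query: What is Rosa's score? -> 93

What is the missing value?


The missing value is Jack's score
From query: Jack's score = 55

ANSWER: 55


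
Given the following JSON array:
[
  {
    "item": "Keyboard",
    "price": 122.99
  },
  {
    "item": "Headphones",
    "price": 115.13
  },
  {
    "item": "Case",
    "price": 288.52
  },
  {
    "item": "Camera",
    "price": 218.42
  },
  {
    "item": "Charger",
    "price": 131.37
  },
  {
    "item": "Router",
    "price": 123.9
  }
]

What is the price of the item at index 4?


Array index 4 -> Charger
price = 131.37

ANSWER: 131.37


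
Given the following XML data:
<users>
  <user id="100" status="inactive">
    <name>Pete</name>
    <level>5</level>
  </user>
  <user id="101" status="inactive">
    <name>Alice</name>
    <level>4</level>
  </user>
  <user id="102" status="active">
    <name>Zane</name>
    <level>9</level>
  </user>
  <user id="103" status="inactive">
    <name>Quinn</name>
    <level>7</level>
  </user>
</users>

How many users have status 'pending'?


Counting users with status='pending':
Count: 0

ANSWER: 0


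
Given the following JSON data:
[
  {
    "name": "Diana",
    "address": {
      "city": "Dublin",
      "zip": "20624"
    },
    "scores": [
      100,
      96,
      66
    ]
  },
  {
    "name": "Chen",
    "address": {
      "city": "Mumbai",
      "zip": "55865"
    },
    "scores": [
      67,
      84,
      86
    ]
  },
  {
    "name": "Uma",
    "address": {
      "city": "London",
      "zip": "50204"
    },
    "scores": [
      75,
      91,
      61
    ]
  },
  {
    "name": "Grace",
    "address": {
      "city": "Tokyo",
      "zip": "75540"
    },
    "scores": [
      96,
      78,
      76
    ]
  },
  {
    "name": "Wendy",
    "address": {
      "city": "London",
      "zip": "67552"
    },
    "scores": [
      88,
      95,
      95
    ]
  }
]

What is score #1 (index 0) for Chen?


Path: records[1].scores[0]
Value: 67

ANSWER: 67


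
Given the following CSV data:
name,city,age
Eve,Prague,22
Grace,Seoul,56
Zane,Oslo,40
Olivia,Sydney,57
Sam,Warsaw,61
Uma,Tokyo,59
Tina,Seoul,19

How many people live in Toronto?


Scanning city column for 'Toronto':
Total matches: 0

ANSWER: 0


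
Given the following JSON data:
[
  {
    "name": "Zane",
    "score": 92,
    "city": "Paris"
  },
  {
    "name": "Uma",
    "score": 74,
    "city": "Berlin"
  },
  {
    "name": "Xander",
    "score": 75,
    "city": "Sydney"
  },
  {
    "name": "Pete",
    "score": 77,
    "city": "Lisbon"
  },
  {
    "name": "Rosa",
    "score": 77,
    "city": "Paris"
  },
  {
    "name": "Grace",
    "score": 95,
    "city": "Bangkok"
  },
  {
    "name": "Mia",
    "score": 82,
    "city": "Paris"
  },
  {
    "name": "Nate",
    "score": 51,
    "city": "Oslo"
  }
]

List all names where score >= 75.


Filtering records where score >= 75:
  Zane (score=92) -> YES
  Uma (score=74) -> no
  Xander (score=75) -> YES
  Pete (score=77) -> YES
  Rosa (score=77) -> YES
  Grace (score=95) -> YES
  Mia (score=82) -> YES
  Nate (score=51) -> no


ANSWER: Zane, Xander, Pete, Rosa, Grace, Mia


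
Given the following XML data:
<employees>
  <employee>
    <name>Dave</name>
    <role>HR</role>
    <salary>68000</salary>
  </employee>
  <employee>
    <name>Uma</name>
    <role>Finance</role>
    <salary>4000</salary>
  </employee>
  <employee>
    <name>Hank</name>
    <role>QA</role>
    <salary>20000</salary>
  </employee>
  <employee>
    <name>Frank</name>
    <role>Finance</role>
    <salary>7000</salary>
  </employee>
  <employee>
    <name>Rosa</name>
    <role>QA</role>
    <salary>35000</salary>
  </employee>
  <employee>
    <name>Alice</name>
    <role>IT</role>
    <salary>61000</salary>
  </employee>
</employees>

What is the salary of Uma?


Searching for <employee> with <name>Uma</name>
Found at position 2
<salary>4000</salary>

ANSWER: 4000


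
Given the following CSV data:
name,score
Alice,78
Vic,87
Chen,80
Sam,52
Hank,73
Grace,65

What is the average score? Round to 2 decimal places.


Scores: 78, 87, 80, 52, 73, 65
Sum = 435
Count = 6
Average = 435 / 6 = 72.50

ANSWER: 72.50


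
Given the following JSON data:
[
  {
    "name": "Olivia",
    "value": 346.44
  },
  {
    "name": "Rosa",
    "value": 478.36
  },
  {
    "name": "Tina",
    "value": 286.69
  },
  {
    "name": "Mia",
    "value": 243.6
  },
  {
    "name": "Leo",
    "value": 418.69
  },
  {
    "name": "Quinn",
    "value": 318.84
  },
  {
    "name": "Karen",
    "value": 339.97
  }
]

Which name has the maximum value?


Comparing values:
  Olivia: 346.44
  Rosa: 478.36
  Tina: 286.69
  Mia: 243.6
  Leo: 418.69
  Quinn: 318.84
  Karen: 339.97
Maximum: Rosa (478.36)

ANSWER: Rosa


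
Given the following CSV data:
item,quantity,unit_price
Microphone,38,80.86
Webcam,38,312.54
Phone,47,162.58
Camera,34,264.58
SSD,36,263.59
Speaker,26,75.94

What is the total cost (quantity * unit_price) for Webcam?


Row: Webcam
quantity = 38
unit_price = 312.54
total = 38 * 312.54 = 11876.52

ANSWER: 11876.52


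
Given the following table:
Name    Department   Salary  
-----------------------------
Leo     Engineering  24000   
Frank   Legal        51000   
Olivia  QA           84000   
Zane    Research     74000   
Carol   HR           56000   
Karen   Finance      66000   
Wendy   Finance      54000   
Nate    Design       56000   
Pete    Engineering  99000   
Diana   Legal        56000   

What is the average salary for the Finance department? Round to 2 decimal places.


Finance department members:
  Karen: 66000
  Wendy: 54000
Sum = 120000
Count = 2
Average = 120000 / 2 = 60000.00

ANSWER: 60000.00


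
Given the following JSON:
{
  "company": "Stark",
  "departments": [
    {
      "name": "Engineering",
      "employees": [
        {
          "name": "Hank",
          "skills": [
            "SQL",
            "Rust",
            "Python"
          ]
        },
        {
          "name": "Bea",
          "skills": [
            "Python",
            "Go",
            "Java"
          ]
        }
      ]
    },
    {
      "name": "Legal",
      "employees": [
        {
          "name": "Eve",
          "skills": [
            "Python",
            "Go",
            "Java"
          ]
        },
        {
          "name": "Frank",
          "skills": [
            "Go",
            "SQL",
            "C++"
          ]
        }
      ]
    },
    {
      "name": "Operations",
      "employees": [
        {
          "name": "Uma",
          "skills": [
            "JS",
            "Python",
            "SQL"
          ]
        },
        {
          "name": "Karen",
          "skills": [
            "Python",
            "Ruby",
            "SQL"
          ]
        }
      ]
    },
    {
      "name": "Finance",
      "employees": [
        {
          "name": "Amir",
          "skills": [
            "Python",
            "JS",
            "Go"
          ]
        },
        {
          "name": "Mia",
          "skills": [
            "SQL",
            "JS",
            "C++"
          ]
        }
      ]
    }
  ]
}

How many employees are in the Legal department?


Path: departments[1].employees
Count: 2

ANSWER: 2


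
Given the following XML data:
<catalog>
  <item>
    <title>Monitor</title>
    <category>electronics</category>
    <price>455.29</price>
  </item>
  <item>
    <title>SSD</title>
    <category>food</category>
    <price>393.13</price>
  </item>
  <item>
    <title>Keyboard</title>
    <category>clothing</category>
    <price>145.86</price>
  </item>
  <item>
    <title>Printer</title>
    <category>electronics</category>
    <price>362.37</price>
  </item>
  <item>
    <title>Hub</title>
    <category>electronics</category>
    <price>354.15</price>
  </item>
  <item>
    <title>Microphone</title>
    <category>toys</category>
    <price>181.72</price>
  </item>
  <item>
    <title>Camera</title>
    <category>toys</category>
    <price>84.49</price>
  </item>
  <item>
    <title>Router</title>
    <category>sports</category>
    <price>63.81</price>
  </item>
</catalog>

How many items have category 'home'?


Scanning <item> elements for <category>home</category>:
Count: 0

ANSWER: 0


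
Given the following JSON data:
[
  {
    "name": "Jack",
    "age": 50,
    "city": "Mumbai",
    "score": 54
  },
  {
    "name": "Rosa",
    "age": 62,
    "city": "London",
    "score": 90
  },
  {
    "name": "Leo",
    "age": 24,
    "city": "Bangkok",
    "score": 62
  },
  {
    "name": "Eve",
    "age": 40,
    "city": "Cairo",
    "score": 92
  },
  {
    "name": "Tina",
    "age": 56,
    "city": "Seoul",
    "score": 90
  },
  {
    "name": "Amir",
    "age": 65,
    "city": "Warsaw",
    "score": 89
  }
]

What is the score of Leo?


Looking up record where name = Leo
Record index: 2
Field 'score' = 62

ANSWER: 62


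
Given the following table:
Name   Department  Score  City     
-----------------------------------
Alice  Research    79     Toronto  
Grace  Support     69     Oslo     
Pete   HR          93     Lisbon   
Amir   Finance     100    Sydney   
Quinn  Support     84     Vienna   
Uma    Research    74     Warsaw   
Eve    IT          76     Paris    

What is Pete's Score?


Row 3: Pete
Score = 93

ANSWER: 93


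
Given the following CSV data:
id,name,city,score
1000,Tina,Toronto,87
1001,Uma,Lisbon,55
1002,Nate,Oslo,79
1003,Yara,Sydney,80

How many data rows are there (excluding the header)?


Counting rows (excluding header):
Header: id,name,city,score
Data rows: 4

ANSWER: 4


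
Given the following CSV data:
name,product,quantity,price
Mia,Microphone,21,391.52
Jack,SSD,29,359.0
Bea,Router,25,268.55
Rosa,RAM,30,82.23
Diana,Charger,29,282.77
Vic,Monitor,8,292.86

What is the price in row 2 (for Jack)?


Row 2: Jack
Column 'price' = 359.0

ANSWER: 359.0


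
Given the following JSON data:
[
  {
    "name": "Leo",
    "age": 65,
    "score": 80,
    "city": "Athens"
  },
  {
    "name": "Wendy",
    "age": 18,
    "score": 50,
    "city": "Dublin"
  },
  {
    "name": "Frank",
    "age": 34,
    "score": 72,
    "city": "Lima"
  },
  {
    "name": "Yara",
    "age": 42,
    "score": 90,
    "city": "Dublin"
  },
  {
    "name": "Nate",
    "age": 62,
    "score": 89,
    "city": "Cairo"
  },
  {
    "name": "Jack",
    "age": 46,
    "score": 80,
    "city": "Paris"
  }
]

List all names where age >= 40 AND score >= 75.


Checking both conditions:
  Leo (age=65, score=80) -> YES
  Wendy (age=18, score=50) -> no
  Frank (age=34, score=72) -> no
  Yara (age=42, score=90) -> YES
  Nate (age=62, score=89) -> YES
  Jack (age=46, score=80) -> YES


ANSWER: Leo, Yara, Nate, Jack


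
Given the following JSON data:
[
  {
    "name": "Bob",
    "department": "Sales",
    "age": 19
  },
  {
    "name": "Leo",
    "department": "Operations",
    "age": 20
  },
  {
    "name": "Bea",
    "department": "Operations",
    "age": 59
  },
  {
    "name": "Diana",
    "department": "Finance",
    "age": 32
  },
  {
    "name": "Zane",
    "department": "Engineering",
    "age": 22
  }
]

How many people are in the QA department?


Scanning records for department = QA
  No matches found
Count: 0

ANSWER: 0


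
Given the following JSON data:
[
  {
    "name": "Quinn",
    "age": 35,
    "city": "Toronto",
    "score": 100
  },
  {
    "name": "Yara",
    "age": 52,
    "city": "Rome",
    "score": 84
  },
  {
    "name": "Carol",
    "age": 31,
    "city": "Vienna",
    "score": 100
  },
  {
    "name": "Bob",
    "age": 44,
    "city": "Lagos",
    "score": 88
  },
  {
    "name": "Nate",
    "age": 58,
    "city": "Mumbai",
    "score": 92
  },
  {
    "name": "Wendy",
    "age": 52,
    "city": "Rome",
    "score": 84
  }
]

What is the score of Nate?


Looking up record where name = Nate
Record index: 4
Field 'score' = 92

ANSWER: 92


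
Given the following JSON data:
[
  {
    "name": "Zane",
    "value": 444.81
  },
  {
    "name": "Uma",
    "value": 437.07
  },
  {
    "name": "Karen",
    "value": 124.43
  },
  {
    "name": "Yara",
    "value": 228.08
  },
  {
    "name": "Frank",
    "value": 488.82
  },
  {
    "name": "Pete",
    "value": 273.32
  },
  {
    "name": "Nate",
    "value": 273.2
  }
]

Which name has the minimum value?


Comparing values:
  Zane: 444.81
  Uma: 437.07
  Karen: 124.43
  Yara: 228.08
  Frank: 488.82
  Pete: 273.32
  Nate: 273.2
Minimum: Karen (124.43)

ANSWER: Karen


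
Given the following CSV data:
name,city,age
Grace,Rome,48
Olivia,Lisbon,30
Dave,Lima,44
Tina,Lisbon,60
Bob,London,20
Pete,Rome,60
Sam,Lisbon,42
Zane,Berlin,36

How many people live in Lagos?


Scanning city column for 'Lagos':
Total matches: 0

ANSWER: 0


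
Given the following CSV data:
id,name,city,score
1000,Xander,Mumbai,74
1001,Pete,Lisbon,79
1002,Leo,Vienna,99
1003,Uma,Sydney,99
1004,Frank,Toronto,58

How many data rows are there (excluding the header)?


Counting rows (excluding header):
Header: id,name,city,score
Data rows: 5

ANSWER: 5


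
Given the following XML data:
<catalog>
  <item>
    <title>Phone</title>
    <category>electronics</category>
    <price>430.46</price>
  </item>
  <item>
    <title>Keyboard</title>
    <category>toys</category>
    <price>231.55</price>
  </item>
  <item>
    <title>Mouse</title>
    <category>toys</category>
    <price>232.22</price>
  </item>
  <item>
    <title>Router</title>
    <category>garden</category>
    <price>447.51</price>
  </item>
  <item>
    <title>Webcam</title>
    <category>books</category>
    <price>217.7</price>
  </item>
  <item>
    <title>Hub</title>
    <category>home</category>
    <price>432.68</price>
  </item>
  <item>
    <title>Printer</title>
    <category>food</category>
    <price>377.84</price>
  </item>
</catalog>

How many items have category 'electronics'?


Scanning <item> elements for <category>electronics</category>:
  Item 1: Phone -> MATCH
Count: 1

ANSWER: 1


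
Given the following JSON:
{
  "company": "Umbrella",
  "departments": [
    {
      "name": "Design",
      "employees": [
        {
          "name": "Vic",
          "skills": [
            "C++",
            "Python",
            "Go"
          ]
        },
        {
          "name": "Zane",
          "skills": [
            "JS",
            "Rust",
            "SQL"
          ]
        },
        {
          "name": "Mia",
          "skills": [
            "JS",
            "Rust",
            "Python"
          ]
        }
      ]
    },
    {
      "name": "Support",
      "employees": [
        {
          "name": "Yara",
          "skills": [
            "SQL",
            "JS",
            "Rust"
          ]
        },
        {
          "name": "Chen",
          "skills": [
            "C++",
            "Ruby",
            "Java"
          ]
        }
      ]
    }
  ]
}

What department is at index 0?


Path: departments[0].name
Value: Design

ANSWER: Design


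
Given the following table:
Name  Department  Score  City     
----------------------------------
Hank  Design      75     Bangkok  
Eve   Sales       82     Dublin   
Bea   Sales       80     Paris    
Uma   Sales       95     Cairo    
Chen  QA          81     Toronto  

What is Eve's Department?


Row 2: Eve
Department = Sales

ANSWER: Sales


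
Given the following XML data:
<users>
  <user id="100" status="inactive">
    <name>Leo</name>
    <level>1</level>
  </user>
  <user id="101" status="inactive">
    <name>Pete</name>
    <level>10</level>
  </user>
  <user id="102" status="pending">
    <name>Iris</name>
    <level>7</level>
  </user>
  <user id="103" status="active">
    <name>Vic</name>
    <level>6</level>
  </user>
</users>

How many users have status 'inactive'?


Counting users with status='inactive':
  Leo (id=100) -> MATCH
  Pete (id=101) -> MATCH
Count: 2

ANSWER: 2


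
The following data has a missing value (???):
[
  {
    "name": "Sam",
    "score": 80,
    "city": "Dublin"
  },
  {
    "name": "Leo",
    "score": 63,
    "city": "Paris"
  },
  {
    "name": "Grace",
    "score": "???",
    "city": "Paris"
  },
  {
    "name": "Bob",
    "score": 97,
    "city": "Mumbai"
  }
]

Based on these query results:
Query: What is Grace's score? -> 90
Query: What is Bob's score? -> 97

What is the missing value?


The missing value is Grace's score
From query: Grace's score = 90

ANSWER: 90


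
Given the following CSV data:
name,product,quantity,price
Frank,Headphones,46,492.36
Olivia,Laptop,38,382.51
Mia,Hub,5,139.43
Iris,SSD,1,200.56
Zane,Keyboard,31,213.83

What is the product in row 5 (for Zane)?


Row 5: Zane
Column 'product' = Keyboard

ANSWER: Keyboard


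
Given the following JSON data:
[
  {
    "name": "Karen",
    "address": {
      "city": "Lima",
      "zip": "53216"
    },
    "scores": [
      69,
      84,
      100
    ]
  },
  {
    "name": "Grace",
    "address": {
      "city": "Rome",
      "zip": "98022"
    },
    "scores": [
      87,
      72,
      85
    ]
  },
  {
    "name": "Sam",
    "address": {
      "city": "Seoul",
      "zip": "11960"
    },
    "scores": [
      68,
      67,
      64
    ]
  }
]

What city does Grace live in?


Path: records[1].address.city
Value: Rome

ANSWER: Rome


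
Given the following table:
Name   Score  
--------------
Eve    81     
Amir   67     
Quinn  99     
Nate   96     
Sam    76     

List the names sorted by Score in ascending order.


Sorting by Score (ascending):
  Amir: 67
  Sam: 76
  Eve: 81
  Nate: 96
  Quinn: 99


ANSWER: Amir, Sam, Eve, Nate, Quinn


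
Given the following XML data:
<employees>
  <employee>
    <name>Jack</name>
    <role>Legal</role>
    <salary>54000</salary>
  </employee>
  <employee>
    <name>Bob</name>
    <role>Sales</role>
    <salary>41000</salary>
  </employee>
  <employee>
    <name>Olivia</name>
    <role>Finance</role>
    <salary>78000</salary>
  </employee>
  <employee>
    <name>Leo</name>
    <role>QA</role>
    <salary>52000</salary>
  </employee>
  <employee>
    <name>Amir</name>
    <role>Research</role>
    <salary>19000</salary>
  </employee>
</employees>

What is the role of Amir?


Searching for <employee> with <name>Amir</name>
Found at position 5
<role>Research</role>

ANSWER: Research


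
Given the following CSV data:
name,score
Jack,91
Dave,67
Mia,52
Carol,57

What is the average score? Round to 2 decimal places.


Scores: 91, 67, 52, 57
Sum = 267
Count = 4
Average = 267 / 4 = 66.75

ANSWER: 66.75


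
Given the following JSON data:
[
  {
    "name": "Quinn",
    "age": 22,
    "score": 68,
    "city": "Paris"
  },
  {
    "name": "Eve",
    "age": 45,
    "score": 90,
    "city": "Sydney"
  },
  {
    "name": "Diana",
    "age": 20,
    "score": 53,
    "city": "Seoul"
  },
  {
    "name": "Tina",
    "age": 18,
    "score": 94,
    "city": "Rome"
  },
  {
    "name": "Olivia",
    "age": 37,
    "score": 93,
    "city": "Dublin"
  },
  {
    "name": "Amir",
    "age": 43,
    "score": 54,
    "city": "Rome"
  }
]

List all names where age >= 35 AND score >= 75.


Checking both conditions:
  Quinn (age=22, score=68) -> no
  Eve (age=45, score=90) -> YES
  Diana (age=20, score=53) -> no
  Tina (age=18, score=94) -> no
  Olivia (age=37, score=93) -> YES
  Amir (age=43, score=54) -> no


ANSWER: Eve, Olivia


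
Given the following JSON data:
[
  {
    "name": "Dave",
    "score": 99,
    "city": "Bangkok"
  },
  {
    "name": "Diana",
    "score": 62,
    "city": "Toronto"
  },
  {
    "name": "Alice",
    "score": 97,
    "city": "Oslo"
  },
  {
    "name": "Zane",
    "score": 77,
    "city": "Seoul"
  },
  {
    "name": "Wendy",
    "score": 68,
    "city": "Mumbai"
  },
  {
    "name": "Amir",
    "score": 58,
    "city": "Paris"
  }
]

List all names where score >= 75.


Filtering records where score >= 75:
  Dave (score=99) -> YES
  Diana (score=62) -> no
  Alice (score=97) -> YES
  Zane (score=77) -> YES
  Wendy (score=68) -> no
  Amir (score=58) -> no


ANSWER: Dave, Alice, Zane


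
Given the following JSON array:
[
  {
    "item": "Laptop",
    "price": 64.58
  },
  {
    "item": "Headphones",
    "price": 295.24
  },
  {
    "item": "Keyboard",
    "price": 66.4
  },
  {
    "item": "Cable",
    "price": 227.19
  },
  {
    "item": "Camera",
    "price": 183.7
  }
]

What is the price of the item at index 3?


Array index 3 -> Cable
price = 227.19

ANSWER: 227.19


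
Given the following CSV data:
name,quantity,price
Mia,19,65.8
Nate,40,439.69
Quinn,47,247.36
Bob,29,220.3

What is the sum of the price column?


Values in 'price' column:
  Row 1: 65.8
  Row 2: 439.69
  Row 3: 247.36
  Row 4: 220.3
Sum = 65.8 + 439.69 + 247.36 + 220.3 = 973.15

ANSWER: 973.15


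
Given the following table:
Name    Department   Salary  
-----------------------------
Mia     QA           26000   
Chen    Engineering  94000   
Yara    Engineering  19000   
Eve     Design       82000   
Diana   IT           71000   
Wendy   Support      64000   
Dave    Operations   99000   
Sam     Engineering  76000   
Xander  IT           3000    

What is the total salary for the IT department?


IT department members:
  Diana: 71000
  Xander: 3000
Total = 71000 + 3000 = 74000

ANSWER: 74000


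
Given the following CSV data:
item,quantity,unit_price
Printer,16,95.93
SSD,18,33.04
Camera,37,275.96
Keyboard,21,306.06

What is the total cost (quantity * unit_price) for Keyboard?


Row: Keyboard
quantity = 21
unit_price = 306.06
total = 21 * 306.06 = 6427.26

ANSWER: 6427.26


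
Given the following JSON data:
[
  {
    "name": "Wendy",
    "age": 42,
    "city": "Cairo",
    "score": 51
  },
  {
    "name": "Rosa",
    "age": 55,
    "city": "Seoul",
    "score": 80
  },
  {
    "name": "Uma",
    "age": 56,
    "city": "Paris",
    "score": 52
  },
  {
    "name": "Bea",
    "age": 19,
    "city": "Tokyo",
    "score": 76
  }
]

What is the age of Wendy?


Looking up record where name = Wendy
Record index: 0
Field 'age' = 42

ANSWER: 42


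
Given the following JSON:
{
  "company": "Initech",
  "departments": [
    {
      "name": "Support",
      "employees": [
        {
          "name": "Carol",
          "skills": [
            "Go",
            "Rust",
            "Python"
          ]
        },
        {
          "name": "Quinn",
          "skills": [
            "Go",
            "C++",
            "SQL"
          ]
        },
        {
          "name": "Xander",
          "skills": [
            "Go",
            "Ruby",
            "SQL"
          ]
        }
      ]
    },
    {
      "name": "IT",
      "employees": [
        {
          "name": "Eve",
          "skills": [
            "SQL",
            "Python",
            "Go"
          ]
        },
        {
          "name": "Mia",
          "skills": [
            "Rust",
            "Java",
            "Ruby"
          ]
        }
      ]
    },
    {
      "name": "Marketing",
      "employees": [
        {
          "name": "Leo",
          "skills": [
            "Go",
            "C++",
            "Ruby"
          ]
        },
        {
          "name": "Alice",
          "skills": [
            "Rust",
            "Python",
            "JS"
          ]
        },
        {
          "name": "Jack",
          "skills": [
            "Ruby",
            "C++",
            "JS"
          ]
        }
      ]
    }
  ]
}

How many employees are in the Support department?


Path: departments[0].employees
Count: 3

ANSWER: 3


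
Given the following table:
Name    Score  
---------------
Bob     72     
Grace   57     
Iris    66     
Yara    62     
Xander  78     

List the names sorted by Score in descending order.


Sorting by Score (descending):
  Xander: 78
  Bob: 72
  Iris: 66
  Yara: 62
  Grace: 57


ANSWER: Xander, Bob, Iris, Yara, Grace


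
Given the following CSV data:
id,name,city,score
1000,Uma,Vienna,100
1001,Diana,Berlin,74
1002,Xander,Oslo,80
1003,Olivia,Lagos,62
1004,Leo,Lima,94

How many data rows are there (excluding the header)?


Counting rows (excluding header):
Header: id,name,city,score
Data rows: 5

ANSWER: 5


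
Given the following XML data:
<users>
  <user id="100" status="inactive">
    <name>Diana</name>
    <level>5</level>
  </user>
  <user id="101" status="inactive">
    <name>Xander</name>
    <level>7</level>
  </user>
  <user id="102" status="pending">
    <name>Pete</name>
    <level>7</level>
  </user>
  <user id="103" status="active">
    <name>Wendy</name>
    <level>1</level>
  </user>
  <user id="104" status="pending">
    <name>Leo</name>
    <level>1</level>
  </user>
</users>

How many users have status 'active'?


Counting users with status='active':
  Wendy (id=103) -> MATCH
Count: 1

ANSWER: 1


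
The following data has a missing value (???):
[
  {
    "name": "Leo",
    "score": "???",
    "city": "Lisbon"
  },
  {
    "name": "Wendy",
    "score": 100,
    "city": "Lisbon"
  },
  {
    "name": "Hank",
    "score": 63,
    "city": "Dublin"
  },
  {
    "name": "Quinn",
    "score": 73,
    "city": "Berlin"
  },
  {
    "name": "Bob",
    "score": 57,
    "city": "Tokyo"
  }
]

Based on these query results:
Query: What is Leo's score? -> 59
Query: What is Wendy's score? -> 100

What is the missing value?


The missing value is Leo's score
From query: Leo's score = 59

ANSWER: 59


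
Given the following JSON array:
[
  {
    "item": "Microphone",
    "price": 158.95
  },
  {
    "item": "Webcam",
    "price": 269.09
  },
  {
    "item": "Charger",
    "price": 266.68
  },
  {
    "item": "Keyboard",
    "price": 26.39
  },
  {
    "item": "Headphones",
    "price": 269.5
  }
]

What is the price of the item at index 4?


Array index 4 -> Headphones
price = 269.5

ANSWER: 269.5


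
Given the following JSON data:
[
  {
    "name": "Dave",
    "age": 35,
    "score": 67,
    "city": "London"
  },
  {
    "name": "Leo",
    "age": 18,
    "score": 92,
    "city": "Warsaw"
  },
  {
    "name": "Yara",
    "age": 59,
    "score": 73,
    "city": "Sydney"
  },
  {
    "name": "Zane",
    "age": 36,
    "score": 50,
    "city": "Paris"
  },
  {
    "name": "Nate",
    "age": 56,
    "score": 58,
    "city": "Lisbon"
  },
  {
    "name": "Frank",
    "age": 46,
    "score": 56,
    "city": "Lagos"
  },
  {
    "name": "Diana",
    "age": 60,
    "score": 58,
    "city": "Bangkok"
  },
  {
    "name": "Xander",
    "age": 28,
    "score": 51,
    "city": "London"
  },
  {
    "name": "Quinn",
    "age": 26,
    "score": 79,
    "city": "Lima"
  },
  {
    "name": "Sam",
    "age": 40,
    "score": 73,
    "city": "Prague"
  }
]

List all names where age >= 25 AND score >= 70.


Checking both conditions:
  Dave (age=35, score=67) -> no
  Leo (age=18, score=92) -> no
  Yara (age=59, score=73) -> YES
  Zane (age=36, score=50) -> no
  Nate (age=56, score=58) -> no
  Frank (age=46, score=56) -> no
  Diana (age=60, score=58) -> no
  Xander (age=28, score=51) -> no
  Quinn (age=26, score=79) -> YES
  Sam (age=40, score=73) -> YES


ANSWER: Yara, Quinn, Sam


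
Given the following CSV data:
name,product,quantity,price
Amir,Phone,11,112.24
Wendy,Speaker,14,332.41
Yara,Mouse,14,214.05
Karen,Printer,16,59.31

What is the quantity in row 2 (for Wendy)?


Row 2: Wendy
Column 'quantity' = 14

ANSWER: 14


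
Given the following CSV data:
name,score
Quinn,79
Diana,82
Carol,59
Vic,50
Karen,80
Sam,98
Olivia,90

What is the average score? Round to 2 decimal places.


Scores: 79, 82, 59, 50, 80, 98, 90
Sum = 538
Count = 7
Average = 538 / 7 = 76.86

ANSWER: 76.86


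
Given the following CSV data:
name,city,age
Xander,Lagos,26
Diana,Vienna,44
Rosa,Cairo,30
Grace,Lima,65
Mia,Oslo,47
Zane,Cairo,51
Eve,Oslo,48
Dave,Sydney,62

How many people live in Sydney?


Scanning city column for 'Sydney':
  Row 8: Dave -> MATCH
Total matches: 1

ANSWER: 1


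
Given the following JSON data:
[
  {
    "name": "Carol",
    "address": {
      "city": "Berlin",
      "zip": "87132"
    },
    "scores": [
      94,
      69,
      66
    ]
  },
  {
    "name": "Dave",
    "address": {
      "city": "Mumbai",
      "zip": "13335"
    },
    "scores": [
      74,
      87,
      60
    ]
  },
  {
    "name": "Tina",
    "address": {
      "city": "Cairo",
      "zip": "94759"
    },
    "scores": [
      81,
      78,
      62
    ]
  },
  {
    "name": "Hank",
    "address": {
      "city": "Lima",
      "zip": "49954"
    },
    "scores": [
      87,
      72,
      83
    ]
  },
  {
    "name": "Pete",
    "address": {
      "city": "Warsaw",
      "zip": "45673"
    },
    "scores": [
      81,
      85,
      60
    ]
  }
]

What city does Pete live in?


Path: records[4].address.city
Value: Warsaw

ANSWER: Warsaw


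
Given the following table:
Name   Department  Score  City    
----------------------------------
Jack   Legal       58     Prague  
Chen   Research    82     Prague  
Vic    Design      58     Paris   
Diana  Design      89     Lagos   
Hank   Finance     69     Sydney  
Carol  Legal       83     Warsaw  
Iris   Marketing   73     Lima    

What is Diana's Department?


Row 4: Diana
Department = Design

ANSWER: Design


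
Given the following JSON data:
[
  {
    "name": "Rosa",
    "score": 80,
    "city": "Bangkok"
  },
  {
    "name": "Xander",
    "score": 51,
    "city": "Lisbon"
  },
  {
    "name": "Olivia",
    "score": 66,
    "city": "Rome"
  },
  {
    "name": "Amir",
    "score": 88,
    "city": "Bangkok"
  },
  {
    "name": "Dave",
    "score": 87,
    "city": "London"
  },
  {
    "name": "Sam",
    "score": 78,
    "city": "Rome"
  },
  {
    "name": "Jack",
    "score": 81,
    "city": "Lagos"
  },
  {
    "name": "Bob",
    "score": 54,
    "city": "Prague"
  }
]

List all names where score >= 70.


Filtering records where score >= 70:
  Rosa (score=80) -> YES
  Xander (score=51) -> no
  Olivia (score=66) -> no
  Amir (score=88) -> YES
  Dave (score=87) -> YES
  Sam (score=78) -> YES
  Jack (score=81) -> YES
  Bob (score=54) -> no


ANSWER: Rosa, Amir, Dave, Sam, Jack


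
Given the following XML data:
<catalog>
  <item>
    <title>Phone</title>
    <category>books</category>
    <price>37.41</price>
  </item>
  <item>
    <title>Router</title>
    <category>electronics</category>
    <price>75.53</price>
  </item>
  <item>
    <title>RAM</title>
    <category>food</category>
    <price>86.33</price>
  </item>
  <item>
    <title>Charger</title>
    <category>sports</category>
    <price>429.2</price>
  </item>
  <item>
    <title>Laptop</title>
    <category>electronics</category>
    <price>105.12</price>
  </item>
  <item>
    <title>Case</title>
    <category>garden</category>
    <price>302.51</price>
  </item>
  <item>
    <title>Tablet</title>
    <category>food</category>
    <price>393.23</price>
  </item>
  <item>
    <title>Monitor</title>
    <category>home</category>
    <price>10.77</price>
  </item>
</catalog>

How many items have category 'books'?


Scanning <item> elements for <category>books</category>:
  Item 1: Phone -> MATCH
Count: 1

ANSWER: 1


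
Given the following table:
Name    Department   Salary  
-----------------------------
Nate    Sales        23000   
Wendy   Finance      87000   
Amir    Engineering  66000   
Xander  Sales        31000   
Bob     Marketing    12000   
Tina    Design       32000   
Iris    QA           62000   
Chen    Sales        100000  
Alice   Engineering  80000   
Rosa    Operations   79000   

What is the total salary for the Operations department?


Operations department members:
  Rosa: 79000
Total = 79000 = 79000

ANSWER: 79000


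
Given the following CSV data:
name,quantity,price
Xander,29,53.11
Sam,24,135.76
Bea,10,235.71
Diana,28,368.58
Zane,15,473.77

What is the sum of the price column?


Values in 'price' column:
  Row 1: 53.11
  Row 2: 135.76
  Row 3: 235.71
  Row 4: 368.58
  Row 5: 473.77
Sum = 53.11 + 135.76 + 235.71 + 368.58 + 473.77 = 1266.93

ANSWER: 1266.93


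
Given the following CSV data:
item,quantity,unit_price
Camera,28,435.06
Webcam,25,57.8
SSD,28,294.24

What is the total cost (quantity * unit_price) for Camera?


Row: Camera
quantity = 28
unit_price = 435.06
total = 28 * 435.06 = 12181.68

ANSWER: 12181.68


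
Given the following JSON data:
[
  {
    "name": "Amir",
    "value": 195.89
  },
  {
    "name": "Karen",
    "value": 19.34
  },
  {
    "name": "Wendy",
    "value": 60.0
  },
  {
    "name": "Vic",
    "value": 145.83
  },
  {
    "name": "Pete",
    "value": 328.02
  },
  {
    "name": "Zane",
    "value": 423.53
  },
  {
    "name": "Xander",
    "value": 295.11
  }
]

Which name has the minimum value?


Comparing values:
  Amir: 195.89
  Karen: 19.34
  Wendy: 60.0
  Vic: 145.83
  Pete: 328.02
  Zane: 423.53
  Xander: 295.11
Minimum: Karen (19.34)

ANSWER: Karen


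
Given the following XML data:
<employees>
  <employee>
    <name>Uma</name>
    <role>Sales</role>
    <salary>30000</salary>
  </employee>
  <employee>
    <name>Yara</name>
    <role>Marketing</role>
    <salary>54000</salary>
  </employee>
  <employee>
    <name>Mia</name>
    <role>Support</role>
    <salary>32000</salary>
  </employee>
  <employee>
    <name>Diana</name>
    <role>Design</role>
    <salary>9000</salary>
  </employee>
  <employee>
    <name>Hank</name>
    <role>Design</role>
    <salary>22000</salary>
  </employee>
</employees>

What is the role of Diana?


Searching for <employee> with <name>Diana</name>
Found at position 4
<role>Design</role>

ANSWER: Design


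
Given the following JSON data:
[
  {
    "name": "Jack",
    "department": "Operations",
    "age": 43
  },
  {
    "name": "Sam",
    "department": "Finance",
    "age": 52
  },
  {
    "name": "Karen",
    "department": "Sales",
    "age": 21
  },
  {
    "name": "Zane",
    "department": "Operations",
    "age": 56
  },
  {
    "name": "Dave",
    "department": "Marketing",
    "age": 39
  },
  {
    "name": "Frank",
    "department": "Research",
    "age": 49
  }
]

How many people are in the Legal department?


Scanning records for department = Legal
  No matches found
Count: 0

ANSWER: 0


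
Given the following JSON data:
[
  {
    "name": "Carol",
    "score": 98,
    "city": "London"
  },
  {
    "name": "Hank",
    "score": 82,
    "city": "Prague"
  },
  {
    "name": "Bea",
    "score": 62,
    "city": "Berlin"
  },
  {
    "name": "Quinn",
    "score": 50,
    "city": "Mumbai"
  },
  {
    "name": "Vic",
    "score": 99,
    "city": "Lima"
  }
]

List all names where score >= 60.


Filtering records where score >= 60:
  Carol (score=98) -> YES
  Hank (score=82) -> YES
  Bea (score=62) -> YES
  Quinn (score=50) -> no
  Vic (score=99) -> YES


ANSWER: Carol, Hank, Bea, Vic


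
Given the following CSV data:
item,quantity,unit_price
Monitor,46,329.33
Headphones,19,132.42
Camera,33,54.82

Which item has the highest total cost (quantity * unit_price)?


Computing row totals:
  Monitor: 15149.18
  Headphones: 2515.98
  Camera: 1809.06
Maximum: Monitor (15149.18)

ANSWER: Monitor


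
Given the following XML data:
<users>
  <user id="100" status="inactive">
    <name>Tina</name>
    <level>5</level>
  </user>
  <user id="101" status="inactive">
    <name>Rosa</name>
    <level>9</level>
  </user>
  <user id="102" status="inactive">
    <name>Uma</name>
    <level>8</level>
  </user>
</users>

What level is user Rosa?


Finding user: Rosa
<level>9</level>

ANSWER: 9


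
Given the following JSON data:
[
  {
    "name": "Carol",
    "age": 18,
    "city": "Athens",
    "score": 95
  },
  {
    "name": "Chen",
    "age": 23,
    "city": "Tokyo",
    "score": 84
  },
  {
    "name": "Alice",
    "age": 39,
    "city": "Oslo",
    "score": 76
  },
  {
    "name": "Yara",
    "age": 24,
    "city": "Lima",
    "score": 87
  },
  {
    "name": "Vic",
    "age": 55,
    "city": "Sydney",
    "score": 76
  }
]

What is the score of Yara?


Looking up record where name = Yara
Record index: 3
Field 'score' = 87

ANSWER: 87


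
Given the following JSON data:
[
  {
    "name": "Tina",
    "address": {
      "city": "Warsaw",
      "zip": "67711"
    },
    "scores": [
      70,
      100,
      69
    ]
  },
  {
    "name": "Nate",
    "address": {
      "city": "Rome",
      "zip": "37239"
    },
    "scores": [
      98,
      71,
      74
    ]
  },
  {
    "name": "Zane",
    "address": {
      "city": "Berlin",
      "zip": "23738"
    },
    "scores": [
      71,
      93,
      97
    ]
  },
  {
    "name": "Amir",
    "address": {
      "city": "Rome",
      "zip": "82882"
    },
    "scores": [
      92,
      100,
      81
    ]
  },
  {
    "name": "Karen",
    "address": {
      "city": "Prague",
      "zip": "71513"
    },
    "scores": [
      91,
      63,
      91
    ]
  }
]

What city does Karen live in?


Path: records[4].address.city
Value: Prague

ANSWER: Prague


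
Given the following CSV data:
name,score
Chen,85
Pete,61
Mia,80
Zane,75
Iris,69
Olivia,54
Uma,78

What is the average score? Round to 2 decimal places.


Scores: 85, 61, 80, 75, 69, 54, 78
Sum = 502
Count = 7
Average = 502 / 7 = 71.71

ANSWER: 71.71
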